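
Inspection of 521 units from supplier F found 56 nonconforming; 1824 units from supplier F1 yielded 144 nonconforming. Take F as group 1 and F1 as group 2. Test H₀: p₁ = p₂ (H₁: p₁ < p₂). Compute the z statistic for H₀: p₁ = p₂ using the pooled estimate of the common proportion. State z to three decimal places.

z = 2.057

p̂₁ = 56/521 ≈ 0.107486, p̂₂ = 144/1824 ≈ 0.078947.
Pooled p̂ = (56+144)/(521+1824) = 200/2345 = 0.085288.
SE = √(0.0780138 × 0.00246763) = 0.013875.
z = (0.107486 − 0.078947)/0.013875 = 0.028539/0.013875 = 2.057.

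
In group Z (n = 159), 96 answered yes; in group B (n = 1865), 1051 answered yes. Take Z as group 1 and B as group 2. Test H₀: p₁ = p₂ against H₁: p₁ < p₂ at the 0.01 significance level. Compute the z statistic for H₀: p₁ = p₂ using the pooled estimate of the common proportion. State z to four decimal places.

z = 0.9828

p̂₁ = 96/159 = 0.603774, p̂₂ = 1051/1865 = 0.563539.
Pooled p̂ = (96+1051)/(159+1865) = 1147/2024 = 0.566700.
SE = √(p̂(1−p̂)(1/n₁+1/n₂)) = √(0.566700·0.433300·0.0068255) = √(0.00167601) = 0.040939.
z = (0.603774 − 0.563539)/0.040939 = 0.040235/0.040939 = 0.9828.
p-value = P(Z < 0.983) ≈ 0.8371, so at α = 0.01 we fail to reject H₀.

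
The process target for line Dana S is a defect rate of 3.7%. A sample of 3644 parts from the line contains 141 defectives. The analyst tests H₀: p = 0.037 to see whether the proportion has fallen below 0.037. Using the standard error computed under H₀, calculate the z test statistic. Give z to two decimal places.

z = 0.54

p̂ = 141/3644 ≈ 0.03869.
Standard error under H₀: √(0.037×0.963/3644) = 0.00313.
z = (0.03869 − 0.037)/0.00313 = 0.00169/0.00313 = 0.54.
p-value = P(Z < 0.542) ≈ 0.7060.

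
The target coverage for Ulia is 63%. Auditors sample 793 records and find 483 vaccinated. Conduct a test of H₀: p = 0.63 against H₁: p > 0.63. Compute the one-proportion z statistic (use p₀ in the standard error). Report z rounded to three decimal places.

p̂ = 483/793 ≈ 0.609079.
Standard error under H₀: √(0.63×0.37/793) = 0.017145.
z = (0.609079 − 0.63)/0.017145 = -0.020921/0.017145 = -1.220.
p-value = P(Z > -1.220) ≈ 0.8888.

z = -1.220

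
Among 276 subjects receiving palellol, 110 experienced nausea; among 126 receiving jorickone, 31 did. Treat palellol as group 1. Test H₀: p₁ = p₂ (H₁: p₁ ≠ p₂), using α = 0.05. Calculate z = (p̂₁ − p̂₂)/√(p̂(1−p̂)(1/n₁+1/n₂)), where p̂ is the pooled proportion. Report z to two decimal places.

p̂₁ = 110/276 ≈ 0.3986, p̂₂ = 31/126 ≈ 0.2460.
Pooled p̂ = (110+31)/(276+126) = 141/402 = 0.3507.
SE = √(0.227723 × 0.0115597) = 0.0513.
z = (0.3986 − 0.2460)/0.0513 = 0.1526/0.0513 = 2.97.
p-value = 2·P(Z > 2.973) ≈ 0.0030; since p < α = 0.05, reject H₀.

z = 2.97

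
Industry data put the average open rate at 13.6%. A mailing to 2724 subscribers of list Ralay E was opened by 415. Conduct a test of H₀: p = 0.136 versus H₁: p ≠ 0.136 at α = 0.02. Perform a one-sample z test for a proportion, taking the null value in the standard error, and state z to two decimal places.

p̂ = 415/2724 = 0.15235.
Standard error under H₀: √(0.136×0.864/2724) = 0.00657.
z = (0.15235 − 0.136)/0.00657 = 0.01635/0.00657 = 2.49.
p-value = 2·P(Z > 2.489) ≈ 0.0128. With α = 0.02, reject H₀.

z = 2.49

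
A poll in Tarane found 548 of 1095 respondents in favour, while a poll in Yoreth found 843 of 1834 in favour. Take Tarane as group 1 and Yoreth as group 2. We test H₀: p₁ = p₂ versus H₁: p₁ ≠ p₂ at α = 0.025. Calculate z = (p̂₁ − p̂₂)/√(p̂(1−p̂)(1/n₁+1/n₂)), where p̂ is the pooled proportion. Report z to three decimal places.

z = 2.140

p̂₁ = 548/1095 ≈ 0.50046, p̂₂ = 843/1834 ≈ 0.45965.
Pooled p̂ = (548+843)/(1095+1834) = 1391/2929 = 0.47491.
SE = √(0.24937 × 0.0014585) = 0.01907.
z = (0.50046 − 0.45965)/0.01907 = 0.04081/0.01907 = 2.140.
p-value = 2·P(Z > 2.140) ≈ 0.0324, so at α = 0.025 we fail to reject H₀.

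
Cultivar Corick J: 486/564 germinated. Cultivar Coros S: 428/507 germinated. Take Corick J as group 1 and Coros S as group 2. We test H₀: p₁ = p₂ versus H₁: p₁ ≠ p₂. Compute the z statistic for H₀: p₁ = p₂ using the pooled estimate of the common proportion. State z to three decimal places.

p̂₁ = 486/564 = 0.86170, p̂₂ = 428/507 = 0.84418.
Pooled p̂ = (486+428)/(564+507) = 914/1071 = 0.85341.
SE = √(p̂(1−p̂)(1/n₁+1/n₂)) = √(0.85341·0.14659·0.00374544) = √(0.000468564) = 0.02165.
z = (0.86170 − 0.84418)/0.02165 = 0.01752/0.02165 = 0.809.
Two-sided p-value ≈ 2·Φ(−0.809) = 0.4183.

z = 0.809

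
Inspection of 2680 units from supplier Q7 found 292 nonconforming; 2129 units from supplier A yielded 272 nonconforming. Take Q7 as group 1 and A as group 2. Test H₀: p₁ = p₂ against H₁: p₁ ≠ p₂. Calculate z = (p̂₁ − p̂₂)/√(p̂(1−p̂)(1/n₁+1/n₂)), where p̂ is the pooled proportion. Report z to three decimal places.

z = -2.013

p̂₁ = 292/2680 = 0.10896, p̂₂ = 272/2129 = 0.12776.
Pooled p̂ = (292+272)/(2680+2129) = 564/4809 = 0.11728.
SE = √(p̂(1−p̂)(1/n₁+1/n₂)) = √(0.11728·0.88272·0.000842838) = √(8.72552e-05) = 0.00934.
z = (0.10896 − 0.12776)/0.00934 = -0.01880/0.00934 = -2.013.
Two-sided p-value ≈ 2·Φ(−2.013) = 0.0441.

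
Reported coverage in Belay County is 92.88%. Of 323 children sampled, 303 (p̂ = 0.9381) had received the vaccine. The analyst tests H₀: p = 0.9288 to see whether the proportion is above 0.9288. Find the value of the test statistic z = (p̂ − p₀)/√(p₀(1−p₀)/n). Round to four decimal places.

p̂ = 303/323 = 0.9380805.
Standard error under H₀: √(0.9288×0.0712/323) = 0.0143087.
z = (0.9380805 − 0.9288)/0.0143087 = 0.0092805/0.0143087 = 0.6486.

z = 0.6486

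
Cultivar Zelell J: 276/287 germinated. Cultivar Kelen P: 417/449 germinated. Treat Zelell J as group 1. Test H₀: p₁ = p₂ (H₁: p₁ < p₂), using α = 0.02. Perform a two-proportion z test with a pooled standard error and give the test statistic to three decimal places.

z = 1.858

p̂₁ = 276/287 ≈ 0.96167, p̂₂ = 417/449 ≈ 0.92873.
Pooled p̂ = (276+417)/(287+449) = 693/736 = 0.94158.
SE = √(p̂(1−p̂)(1/n₁+1/n₂)) = √(0.94158·0.05842·0.00571149) = √(0.000314192) = 0.01773.
z = (0.96167 − 0.92873)/0.01773 = 0.03294/0.01773 = 1.858.
p-value = P(Z < 1.858) ≈ 0.9684, so at α = 0.02 we fail to reject H₀.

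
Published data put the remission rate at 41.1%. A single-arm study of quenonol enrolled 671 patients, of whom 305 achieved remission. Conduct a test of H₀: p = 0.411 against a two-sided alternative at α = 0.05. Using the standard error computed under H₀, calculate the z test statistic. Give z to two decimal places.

z = 2.29

p̂ = 305/671 = 0.4545.
SE = √(p₀(1−p₀)/n) = √(0.24208/671) = 0.0190.
z = (0.4545 − 0.411)/0.0190 = 0.0435/0.0190 = 2.29.
Two-sided p-value ≈ 2·Φ(−2.293) = 0.0219, so at α = 0.05 we reject H₀.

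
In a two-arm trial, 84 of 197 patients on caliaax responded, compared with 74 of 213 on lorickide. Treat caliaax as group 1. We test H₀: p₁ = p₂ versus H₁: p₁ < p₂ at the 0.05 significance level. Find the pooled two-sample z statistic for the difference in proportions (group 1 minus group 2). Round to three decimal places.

p̂₁ = 84/197 = 0.42640, p̂₂ = 74/213 = 0.34742.
Pooled p̂ = (84+74)/(197+213) = 158/410 = 0.38537.
SE = √(0.236859 × 0.00977098) = 0.04811.
z = (0.42640 − 0.34742)/0.04811 = 0.07898/0.04811 = 1.642.
p-value = P(Z < 1.642) ≈ 0.9497. With α = 0.05, fail to reject H₀.

z = 1.642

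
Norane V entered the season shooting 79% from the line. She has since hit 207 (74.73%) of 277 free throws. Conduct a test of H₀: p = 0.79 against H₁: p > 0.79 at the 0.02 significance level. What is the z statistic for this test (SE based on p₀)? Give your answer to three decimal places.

z = -1.745

p̂ = 207/277 = 0.74729.
SE = √(p₀(1−p₀)/n) = √(0.1659/277) = 0.02447.
z = (0.74729 − 0.79)/0.02447 = -0.04271/0.02447 = -1.745.
p-value = P(Z > -1.745) ≈ 0.9595, so at α = 0.02 we fail to reject H₀.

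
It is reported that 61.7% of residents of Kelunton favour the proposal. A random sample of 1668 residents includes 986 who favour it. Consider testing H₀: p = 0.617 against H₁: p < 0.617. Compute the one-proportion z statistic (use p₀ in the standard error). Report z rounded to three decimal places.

z = -2.174

p̂ = 986/1668 ≈ 0.59113.
Under H₀, SE = √(0.617·0.383/1668) = √(0.000141673) = 0.01190.
z = (0.59113 − 0.617)/0.01190 = -0.02587/0.01190 = -2.174.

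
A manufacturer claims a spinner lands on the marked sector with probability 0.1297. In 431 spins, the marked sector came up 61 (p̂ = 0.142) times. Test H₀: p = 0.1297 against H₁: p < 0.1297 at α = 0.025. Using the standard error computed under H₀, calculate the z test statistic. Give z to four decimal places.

z = 0.7311

p̂ = 61/431 ≈ 0.141531.
SE = √(p₀(1−p₀)/n) = √(0.11288/431) = 0.016183.
z = (0.141531 − 0.1297)/0.016183 = 0.011831/0.016183 = 0.7311.
p-value = P(Z < 0.731) ≈ 0.7676; since p > α = 0.025, fail to reject H₀.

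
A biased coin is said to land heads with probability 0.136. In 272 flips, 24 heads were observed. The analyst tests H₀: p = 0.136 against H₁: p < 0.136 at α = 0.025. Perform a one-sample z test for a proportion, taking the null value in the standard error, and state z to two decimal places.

z = -2.30

p̂ = 24/272 ≈ 0.0882.
Under H₀, SE = √(0.136·0.864/272) = √(0.000432) = 0.0208.
z = (0.0882 − 0.136)/0.0208 = -0.0478/0.0208 = -2.30.
p-value = P(Z < -2.298) ≈ 0.0108, so at α = 0.025 we reject H₀.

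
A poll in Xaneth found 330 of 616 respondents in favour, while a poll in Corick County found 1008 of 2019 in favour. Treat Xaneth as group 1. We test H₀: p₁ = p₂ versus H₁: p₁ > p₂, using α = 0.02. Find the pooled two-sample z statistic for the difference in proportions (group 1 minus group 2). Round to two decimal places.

z = 1.58

p̂₁ = 330/616 = 0.5357, p̂₂ = 1008/2019 = 0.4993.
Pooled p̂ = (330+1008)/(616+2019) = 1338/2635 = 0.5078.
SE = √(p̂(1−p̂)(1/n₁+1/n₂)) = √(0.5078·0.4922·0.00211867) = √(0.00052954) = 0.0230.
z = (0.5357 − 0.4993)/0.0230 = 0.0364/0.0230 = 1.58.
p-value = P(Z > 1.584) ≈ 0.0566, so at α = 0.02 we fail to reject H₀.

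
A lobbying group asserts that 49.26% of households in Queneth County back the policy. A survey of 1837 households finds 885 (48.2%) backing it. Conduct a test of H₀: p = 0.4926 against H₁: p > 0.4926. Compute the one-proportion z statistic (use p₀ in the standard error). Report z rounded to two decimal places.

z = -0.93

p̂ = 885/1837 ≈ 0.48176.
Under H₀, SE = √(0.4926·0.5074/1837) = √(0.000136062) = 0.01166.
z = (0.48176 − 0.4926)/0.01166 = -0.01084/0.01166 = -0.93.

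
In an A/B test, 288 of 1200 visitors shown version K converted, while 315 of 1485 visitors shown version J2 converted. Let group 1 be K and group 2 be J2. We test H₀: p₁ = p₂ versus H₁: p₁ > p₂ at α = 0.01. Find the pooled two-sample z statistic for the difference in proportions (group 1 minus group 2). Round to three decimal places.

p̂₁ = 288/1200 ≈ 0.24000, p̂₂ = 315/1485 ≈ 0.21212.
Pooled p̂ = (288+315)/(1200+1485) = 603/2685 = 0.22458.
SE = √(p̂(1−p̂)(1/n₁+1/n₂)) = √(0.22458·0.77542·0.00150673) = √(0.000262389) = 0.01620.
z = (0.24000 − 0.21212)/0.01620 = 0.02788/0.01620 = 1.721.
p-value = P(Z > 1.721) ≈ 0.0426; since p > α = 0.01, fail to reject H₀.

z = 1.721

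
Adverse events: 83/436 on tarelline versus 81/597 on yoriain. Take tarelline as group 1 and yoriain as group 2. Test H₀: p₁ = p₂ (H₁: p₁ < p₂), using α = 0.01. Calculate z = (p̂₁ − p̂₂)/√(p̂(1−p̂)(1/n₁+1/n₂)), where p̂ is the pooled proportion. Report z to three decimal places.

p̂₁ = 83/436 = 0.1903670, p̂₂ = 81/597 = 0.1356784.
Pooled p̂ = (83+81)/(436+597) = 164/1033 = 0.1587609.
SE = √(p̂(1−p̂)(1/n₁+1/n₂)) = √(0.1587609·0.8412391·0.00396862) = √(0.000530032) = 0.0230224.
z = (0.1903670 − 0.1356784)/0.0230224 = 0.0546886/0.0230224 = 2.375.
p-value = P(Z < 2.375) ≈ 0.9912, so at α = 0.01 we fail to reject H₀.

z = 2.375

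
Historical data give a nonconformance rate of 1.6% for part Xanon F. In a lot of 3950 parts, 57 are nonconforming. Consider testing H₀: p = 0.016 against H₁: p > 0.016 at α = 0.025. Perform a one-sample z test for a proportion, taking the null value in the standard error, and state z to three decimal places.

p̂ = 57/3950 = 0.0144304.
Under H₀, SE = √(0.016·0.984/3950) = √(3.98582e-06) = 0.0019965.
z = (0.0144304 − 0.016)/0.0019965 = -0.0015696/0.0019965 = -0.786.
p-value = P(Z > -0.786) ≈ 0.7841, so at α = 0.025 we fail to reject H₀.

z = -0.786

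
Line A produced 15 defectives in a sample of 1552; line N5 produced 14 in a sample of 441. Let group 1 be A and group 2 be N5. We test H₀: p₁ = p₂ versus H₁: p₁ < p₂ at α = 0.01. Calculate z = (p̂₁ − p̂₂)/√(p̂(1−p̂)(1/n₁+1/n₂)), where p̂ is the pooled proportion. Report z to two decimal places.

p̂₁ = 15/1552 ≈ 0.00966, p̂₂ = 14/441 ≈ 0.03175.
Pooled p̂ = (15+14)/(1552+441) = 29/1993 = 0.01455.
SE = √(p̂(1−p̂)(1/n₁+1/n₂)) = √(0.01455·0.98545·0.0029119) = √(4.17544e-05) = 0.00646.
z = (0.00966 − 0.03175)/0.00646 = -0.02209/0.00646 = -3.42.
p-value = P(Z < -3.417) ≈ 0.0003; since p < α = 0.01, reject H₀.

z = -3.42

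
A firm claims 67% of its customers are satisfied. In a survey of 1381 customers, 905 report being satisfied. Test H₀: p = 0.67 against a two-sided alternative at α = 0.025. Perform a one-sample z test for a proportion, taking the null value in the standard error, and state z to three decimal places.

z = -1.160

p̂ = 905/1381 ≈ 0.65532.
SE = √(p₀(1−p₀)/n) = √(0.2211/1381) = 0.01265.
z = (0.65532 − 0.67)/0.01265 = -0.01468/0.01265 = -1.160.
p-value = 2·P(Z > 1.160) ≈ 0.2460, so at α = 0.025 we fail to reject H₀.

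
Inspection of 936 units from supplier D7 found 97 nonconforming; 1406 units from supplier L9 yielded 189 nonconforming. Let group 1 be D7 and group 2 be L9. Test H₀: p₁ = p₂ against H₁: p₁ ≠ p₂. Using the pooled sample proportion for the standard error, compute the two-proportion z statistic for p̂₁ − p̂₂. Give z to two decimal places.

z = -2.23

p̂₁ = 97/936 = 0.1036, p̂₂ = 189/1406 = 0.1344.
Pooled p̂ = (97+189)/(936+1406) = 286/2342 = 0.1221.
SE = √(0.107205 × 0.00177961) = 0.0138.
z = (0.1036 − 0.1344)/0.0138 = -0.0308/0.0138 = -2.23.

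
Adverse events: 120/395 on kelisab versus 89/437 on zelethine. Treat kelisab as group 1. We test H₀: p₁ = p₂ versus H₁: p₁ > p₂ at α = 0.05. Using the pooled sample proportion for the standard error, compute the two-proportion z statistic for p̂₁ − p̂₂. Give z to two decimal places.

p̂₁ = 120/395 ≈ 0.3038, p̂₂ = 89/437 ≈ 0.2037.
Pooled p̂ = (120+89)/(395+437) = 209/832 = 0.2512.
SE = √(p̂(1−p̂)(1/n₁+1/n₂)) = √(0.2512·0.7488·0.00481998) = √(0.000906635) = 0.0301.
z = (0.3038 − 0.2037)/0.0301 = 0.1001/0.0301 = 3.33.
p-value = P(Z > 3.326) ≈ 0.0004, so at α = 0.05 we reject H₀.

z = 3.33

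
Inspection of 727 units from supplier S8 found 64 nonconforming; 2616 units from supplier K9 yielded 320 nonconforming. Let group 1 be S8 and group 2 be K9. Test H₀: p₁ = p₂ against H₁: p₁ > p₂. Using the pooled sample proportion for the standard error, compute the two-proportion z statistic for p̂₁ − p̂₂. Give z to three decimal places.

z = -2.565

p̂₁ = 64/727 ≈ 0.08803, p̂₂ = 320/2616 ≈ 0.12232.
Pooled p̂ = (64+320)/(727+2616) = 384/3343 = 0.11487.
SE = √(0.101672 × 0.00175778) = 0.01337.
z = (0.08803 − 0.12232)/0.01337 = -0.03429/0.01337 = -2.565.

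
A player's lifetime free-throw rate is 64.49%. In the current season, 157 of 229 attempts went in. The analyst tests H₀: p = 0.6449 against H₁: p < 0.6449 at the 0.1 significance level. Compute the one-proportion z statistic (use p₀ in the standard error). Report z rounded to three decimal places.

p̂ = 157/229 = 0.68559.
Standard error under H₀: √(0.6449×0.3551/229) = 0.03162.
z = (0.68559 − 0.6449)/0.03162 = 0.04069/0.03162 = 1.287.
p-value = P(Z < 1.287) ≈ 0.9009; since p > α = 0.1, fail to reject H₀.

z = 1.287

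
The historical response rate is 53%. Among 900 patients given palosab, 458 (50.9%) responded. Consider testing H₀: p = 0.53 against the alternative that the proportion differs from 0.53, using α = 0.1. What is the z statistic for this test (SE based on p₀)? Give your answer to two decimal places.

z = -1.27

p̂ = 458/900 ≈ 0.5089.
Under H₀, SE = √(0.53·0.47/900) = √(0.000276778) = 0.0166.
z = (0.5089 − 0.53)/0.0166 = -0.0211/0.0166 = -1.27.
Two-sided p-value ≈ 2·Φ(−1.269) = 0.2045. With α = 0.1, fail to reject H₀.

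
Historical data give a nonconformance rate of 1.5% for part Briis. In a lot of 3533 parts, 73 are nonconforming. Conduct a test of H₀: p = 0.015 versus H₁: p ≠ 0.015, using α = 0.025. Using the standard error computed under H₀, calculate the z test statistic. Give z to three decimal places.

z = 2.769

p̂ = 73/3533 = 0.020662.
SE = √(p₀(1−p₀)/n) = √(0.014775/3533) = 0.002045.
z = (0.020662 − 0.015)/0.002045 = 0.005662/0.002045 = 2.769.
Two-sided p-value ≈ 2·Φ(−2.769) = 0.0056. With α = 0.025, reject H₀.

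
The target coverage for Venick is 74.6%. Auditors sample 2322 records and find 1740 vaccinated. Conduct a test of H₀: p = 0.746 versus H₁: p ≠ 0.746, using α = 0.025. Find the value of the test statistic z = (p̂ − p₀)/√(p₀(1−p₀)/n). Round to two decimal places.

p̂ = 1740/2322 ≈ 0.74935.
SE = √(p₀(1−p₀)/n) = √(0.18948/2322) = 0.00903.
z = (0.74935 − 0.746)/0.00903 = 0.00335/0.00903 = 0.37.
Two-sided p-value ≈ 2·Φ(−0.371) = 0.7104, so at α = 0.025 we fail to reject H₀.

z = 0.37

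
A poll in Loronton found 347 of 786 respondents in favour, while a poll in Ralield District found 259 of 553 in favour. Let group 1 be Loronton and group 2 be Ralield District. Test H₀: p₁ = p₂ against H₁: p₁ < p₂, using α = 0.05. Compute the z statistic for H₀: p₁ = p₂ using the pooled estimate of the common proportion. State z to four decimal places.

p̂₁ = 347/786 = 0.441476, p̂₂ = 259/553 = 0.468354.
Pooled p̂ = (347+259)/(786+553) = 606/1339 = 0.452577.
SE = √(p̂(1−p̂)(1/n₁+1/n₂)) = √(0.452577·0.547423·0.00308058) = √(0.000763218) = 0.027626.
z = (0.441476 − 0.468354)/0.027626 = -0.026878/0.027626 = -0.9729.
p-value = P(Z < -0.973) ≈ 0.1653; since p > α = 0.05, fail to reject H₀.

z = -0.9729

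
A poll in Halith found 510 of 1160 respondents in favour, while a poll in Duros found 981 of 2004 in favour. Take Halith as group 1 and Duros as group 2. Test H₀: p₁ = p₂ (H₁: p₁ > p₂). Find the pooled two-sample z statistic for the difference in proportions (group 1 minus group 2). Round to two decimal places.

z = -2.71

p̂₁ = 510/1160 ≈ 0.4397, p̂₂ = 981/2004 ≈ 0.4895.
Pooled p̂ = (510+981)/(1160+2004) = 1491/3164 = 0.4712.
SE = √(p̂(1−p̂)(1/n₁+1/n₂)) = √(0.4712·0.5288·0.00136107) = √(0.000339142) = 0.0184.
z = (0.4397 − 0.4895)/0.0184 = -0.0498/0.0184 = -2.71.
p-value = P(Z > -2.708) ≈ 0.9966.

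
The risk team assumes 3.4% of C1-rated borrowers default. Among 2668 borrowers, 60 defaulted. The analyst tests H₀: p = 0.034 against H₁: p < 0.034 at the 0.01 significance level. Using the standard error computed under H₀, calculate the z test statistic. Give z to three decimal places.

p̂ = 60/2668 ≈ 0.0224888.
Under H₀, SE = √(0.034·0.966/2668) = √(1.23103e-05) = 0.0035086.
z = (0.0224888 − 0.034)/0.0035086 = -0.0115112/0.0035086 = -3.281.
p-value = P(Z < -3.281) ≈ 0.0005; since p < α = 0.01, reject H₀.

z = -3.281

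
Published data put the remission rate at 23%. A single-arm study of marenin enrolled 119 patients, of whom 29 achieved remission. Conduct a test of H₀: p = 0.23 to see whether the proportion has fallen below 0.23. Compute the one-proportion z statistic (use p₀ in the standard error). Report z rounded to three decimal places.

p̂ = 29/119 = 0.24370.
SE = √(p₀(1−p₀)/n) = √(0.1771/119) = 0.03858.
z = (0.24370 − 0.23)/0.03858 = 0.01370/0.03858 = 0.355.

z = 0.355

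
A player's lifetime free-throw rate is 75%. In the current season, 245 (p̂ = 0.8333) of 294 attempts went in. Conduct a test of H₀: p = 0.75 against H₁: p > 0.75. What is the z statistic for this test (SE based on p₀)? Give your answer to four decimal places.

z = 3.2998

p̂ = 245/294 = 0.833333.
Standard error under H₀: √(0.75×0.25/294) = 0.025254.
z = (0.833333 − 0.75)/0.025254 = 0.083333/0.025254 = 3.2998.
p-value = P(Z > 3.300) ≈ 0.0005.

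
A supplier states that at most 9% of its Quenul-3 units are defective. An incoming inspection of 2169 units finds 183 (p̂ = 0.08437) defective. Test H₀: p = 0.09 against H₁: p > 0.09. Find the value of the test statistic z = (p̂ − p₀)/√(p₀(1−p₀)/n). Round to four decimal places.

z = -0.9161

p̂ = 183/2169 ≈ 0.0843707.
Standard error under H₀: √(0.09×0.91/2169) = 0.0061449.
z = (0.0843707 − 0.09)/0.0061449 = -0.0056293/0.0061449 = -0.9161.
p-value = P(Z > -0.916) ≈ 0.8202.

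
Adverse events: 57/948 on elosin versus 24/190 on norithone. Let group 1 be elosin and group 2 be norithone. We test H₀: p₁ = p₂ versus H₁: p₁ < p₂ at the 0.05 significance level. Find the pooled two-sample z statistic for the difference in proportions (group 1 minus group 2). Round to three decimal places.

z = -3.239

p̂₁ = 57/948 ≈ 0.060127, p̂₂ = 24/190 ≈ 0.126316.
Pooled p̂ = (57+24)/(948+190) = 81/1138 = 0.071178.
SE = √(0.0661113 × 0.00631801) = 0.020438.
z = (0.060127 − 0.126316)/0.020438 = -0.066189/0.020438 = -3.239.
p-value = P(Z < -3.239) ≈ 0.0006; since p < α = 0.05, reject H₀.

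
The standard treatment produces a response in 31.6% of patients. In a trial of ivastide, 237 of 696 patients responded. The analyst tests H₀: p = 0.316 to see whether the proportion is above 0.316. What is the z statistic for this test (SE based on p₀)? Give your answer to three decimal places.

z = 1.391

p̂ = 237/696 = 0.340517.
Standard error under H₀: √(0.316×0.684/696) = 0.017622.
z = (0.340517 − 0.316)/0.017622 = 0.024517/0.017622 = 1.391.
p-value = P(Z > 1.391) ≈ 0.0821.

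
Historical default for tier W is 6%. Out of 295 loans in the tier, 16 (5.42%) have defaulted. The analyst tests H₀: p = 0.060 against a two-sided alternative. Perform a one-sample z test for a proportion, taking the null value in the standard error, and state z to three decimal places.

p̂ = 16/295 = 0.054237.
Under H₀, SE = √(0.06·0.94/295) = √(0.000191186) = 0.013827.
z = (0.054237 − 0.06)/0.013827 = -0.005763/0.013827 = -0.417.
p-value = 2·P(Z > 0.417) ≈ 0.6768.

z = -0.417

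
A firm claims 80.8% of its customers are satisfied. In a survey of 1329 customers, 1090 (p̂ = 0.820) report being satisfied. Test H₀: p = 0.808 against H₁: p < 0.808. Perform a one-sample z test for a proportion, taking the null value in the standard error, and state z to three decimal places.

p̂ = 1090/1329 ≈ 0.820166.
Under H₀, SE = √(0.808·0.192/1329) = √(0.000116731) = 0.010804.
z = (0.820166 − 0.808)/0.010804 = 0.012166/0.010804 = 1.126.
p-value = P(Z < 1.126) ≈ 0.8699.

z = 1.126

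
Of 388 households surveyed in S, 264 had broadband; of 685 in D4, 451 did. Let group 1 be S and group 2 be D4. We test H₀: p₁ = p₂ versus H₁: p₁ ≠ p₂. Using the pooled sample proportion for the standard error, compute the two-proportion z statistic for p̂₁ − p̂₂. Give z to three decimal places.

p̂₁ = 264/388 ≈ 0.68041, p̂₂ = 451/685 ≈ 0.65839.
Pooled p̂ = (264+451)/(388+685) = 715/1073 = 0.66636.
SE = √(p̂(1−p̂)(1/n₁+1/n₂)) = √(0.66636·0.33364·0.00403717) = √(0.000897567) = 0.02996.
z = (0.68041 − 0.65839)/0.02996 = 0.02202/0.02996 = 0.735.

z = 0.735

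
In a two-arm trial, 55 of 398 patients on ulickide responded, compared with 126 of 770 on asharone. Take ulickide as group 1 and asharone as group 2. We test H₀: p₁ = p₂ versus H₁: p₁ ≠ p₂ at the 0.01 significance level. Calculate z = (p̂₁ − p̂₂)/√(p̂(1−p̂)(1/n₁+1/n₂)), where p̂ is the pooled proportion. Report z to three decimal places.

p̂₁ = 55/398 ≈ 0.13819, p̂₂ = 126/770 ≈ 0.16364.
Pooled p̂ = (55+126)/(398+770) = 181/1168 = 0.15497.
SE = √(p̂(1−p̂)(1/n₁+1/n₂)) = √(0.15497·0.84503·0.00381126) = √(0.00049909) = 0.02234.
z = (0.13819 − 0.16364)/0.02234 = -0.02545/0.02234 = -1.139.
Two-sided p-value ≈ 2·Φ(−1.139) = 0.2547; since p > α = 0.01, fail to reject H₀.

z = -1.139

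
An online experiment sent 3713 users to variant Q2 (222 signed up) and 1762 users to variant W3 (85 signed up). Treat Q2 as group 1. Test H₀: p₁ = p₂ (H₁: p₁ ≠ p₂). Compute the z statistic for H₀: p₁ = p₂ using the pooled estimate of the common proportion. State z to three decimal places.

z = 1.735

p̂₁ = 222/3713 ≈ 0.059790, p̂₂ = 85/1762 ≈ 0.048241.
Pooled p̂ = (222+85)/(3713+1762) = 307/5475 = 0.056073.
SE = √(0.0529289 × 0.000836861) = 0.006655.
z = (0.059790 − 0.048241)/0.006655 = 0.011549/0.006655 = 1.735.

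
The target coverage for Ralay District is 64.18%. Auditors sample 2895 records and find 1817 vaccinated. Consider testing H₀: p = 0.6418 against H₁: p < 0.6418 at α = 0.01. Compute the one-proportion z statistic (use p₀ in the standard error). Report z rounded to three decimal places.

p̂ = 1817/2895 ≈ 0.62763.
Standard error under H₀: √(0.6418×0.3582/2895) = 0.00891.
z = (0.62763 − 0.6418)/0.00891 = -0.01417/0.00891 = -1.590.
p-value = P(Z < -1.590) ≈ 0.0560. With α = 0.01, fail to reject H₀.

z = -1.590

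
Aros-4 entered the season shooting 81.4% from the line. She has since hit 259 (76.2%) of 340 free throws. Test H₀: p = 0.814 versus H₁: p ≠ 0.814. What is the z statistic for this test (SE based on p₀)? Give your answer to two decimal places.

z = -2.48

p̂ = 259/340 ≈ 0.76176.
Under H₀, SE = √(0.814·0.186/340) = √(0.000445306) = 0.02110.
z = (0.76176 − 0.814)/0.02110 = -0.05224/0.02110 = -2.48.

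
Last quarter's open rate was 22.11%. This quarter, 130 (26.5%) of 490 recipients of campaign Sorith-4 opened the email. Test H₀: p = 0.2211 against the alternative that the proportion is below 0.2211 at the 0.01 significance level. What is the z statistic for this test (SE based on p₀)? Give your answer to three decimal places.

z = 2.358

p̂ = 130/490 = 0.26531.
Under H₀, SE = √(0.2211·0.7789/490) = √(0.000351459) = 0.01875.
z = (0.26531 − 0.2211)/0.01875 = 0.04421/0.01875 = 2.358.
p-value = P(Z < 2.358) ≈ 0.9908, so at α = 0.01 we fail to reject H₀.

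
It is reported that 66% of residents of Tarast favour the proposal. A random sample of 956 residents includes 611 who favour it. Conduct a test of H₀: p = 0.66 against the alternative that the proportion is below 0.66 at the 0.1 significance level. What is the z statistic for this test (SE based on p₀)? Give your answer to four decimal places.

p̂ = 611/956 ≈ 0.639121.
Standard error under H₀: √(0.66×0.34/956) = 0.015321.
z = (0.639121 − 0.66)/0.015321 = -0.020879/0.015321 = -1.3628.
p-value = P(Z < -1.363) ≈ 0.0865; since p < α = 0.1, reject H₀.

z = -1.3628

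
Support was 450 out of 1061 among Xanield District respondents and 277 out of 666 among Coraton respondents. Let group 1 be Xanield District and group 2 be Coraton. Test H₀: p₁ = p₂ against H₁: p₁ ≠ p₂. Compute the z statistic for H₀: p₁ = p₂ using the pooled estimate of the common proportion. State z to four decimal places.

z = 0.3365

p̂₁ = 450/1061 ≈ 0.4241282, p̂₂ = 277/666 ≈ 0.4159159.
Pooled p̂ = (450+277)/(1061+666) = 727/1727 = 0.4209612.
SE = √(p̂(1−p̂)(1/n₁+1/n₂)) = √(0.4209612·0.5790388·0.00244401) = √(0.000595734) = 0.0244077.
z = (0.4241282 − 0.4159159)/0.0244077 = 0.0082123/0.0244077 = 0.3365.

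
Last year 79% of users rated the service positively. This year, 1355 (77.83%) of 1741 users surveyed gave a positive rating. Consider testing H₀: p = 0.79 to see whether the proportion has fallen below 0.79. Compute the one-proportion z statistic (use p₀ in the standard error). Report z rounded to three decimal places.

z = -1.200

p̂ = 1355/1741 ≈ 0.77829.
SE = √(p₀(1−p₀)/n) = √(0.1659/1741) = 0.00976.
z = (0.77829 − 0.79)/0.00976 = -0.01171/0.00976 = -1.200.
p-value = P(Z < -1.200) ≈ 0.1151.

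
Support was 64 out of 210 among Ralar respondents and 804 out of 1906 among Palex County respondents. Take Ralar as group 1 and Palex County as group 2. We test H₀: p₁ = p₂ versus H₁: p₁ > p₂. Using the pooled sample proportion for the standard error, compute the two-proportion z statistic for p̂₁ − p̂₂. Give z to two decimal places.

p̂₁ = 64/210 = 0.3048, p̂₂ = 804/1906 = 0.4218.
Pooled p̂ = (64+804)/(210+1906) = 868/2116 = 0.4102.
SE = √(p̂(1−p̂)(1/n₁+1/n₂)) = √(0.4102·0.5898·0.00528656) = √(0.00127902) = 0.0358.
z = (0.3048 − 0.4218)/0.0358 = -0.1170/0.0358 = -3.27.
p-value = P(Z > -3.273) ≈ 0.9995.

z = -3.27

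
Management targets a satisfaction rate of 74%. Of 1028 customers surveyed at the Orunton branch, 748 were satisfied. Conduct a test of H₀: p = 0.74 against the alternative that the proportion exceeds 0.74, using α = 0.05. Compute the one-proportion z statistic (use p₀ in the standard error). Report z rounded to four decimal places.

z = -0.9045

p̂ = 748/1028 = 0.727626.
Standard error under H₀: √(0.74×0.26/1028) = 0.013681.
z = (0.727626 − 0.74)/0.013681 = -0.012374/0.013681 = -0.9045.
p-value = P(Z > -0.904) ≈ 0.8171, so at α = 0.05 we fail to reject H₀.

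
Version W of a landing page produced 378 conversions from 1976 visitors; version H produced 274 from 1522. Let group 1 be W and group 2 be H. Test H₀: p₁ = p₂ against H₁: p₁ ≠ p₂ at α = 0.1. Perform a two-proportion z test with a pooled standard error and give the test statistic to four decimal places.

p̂₁ = 378/1976 ≈ 0.1912955, p̂₂ = 274/1522 ≈ 0.1800263.
Pooled p̂ = (378+274)/(1976+1522) = 652/3498 = 0.1863922.
SE = √(p̂(1−p̂)(1/n₁+1/n₂)) = √(0.1863922·0.8136078·0.0011631) = √(0.000176385) = 0.0132810.
z = (0.1912955 − 0.1800263)/0.0132810 = 0.0112692/0.0132810 = 0.8485.
p-value = 2·P(Z > 0.849) ≈ 0.3961, so at α = 0.1 we fail to reject H₀.

z = 0.8485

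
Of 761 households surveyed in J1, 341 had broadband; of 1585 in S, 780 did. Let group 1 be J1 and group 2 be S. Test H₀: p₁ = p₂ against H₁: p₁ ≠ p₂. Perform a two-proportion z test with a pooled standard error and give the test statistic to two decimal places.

p̂₁ = 341/761 = 0.4481, p̂₂ = 780/1585 = 0.4921.
Pooled p̂ = (341+780)/(761+1585) = 1121/2346 = 0.4778.
SE = √(0.249509 × 0.00194498) = 0.0220.
z = (0.4481 − 0.4921)/0.0220 = -0.0440/0.0220 = -2.00.
p-value = 2·P(Z > 1.998) ≈ 0.0457.

z = -2.00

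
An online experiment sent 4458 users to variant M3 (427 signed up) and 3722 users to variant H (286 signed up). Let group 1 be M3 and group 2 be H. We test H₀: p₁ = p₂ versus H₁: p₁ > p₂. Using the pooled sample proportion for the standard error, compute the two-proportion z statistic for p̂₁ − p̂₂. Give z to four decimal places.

z = 3.0245

p̂₁ = 427/4458 ≈ 0.0957829, p̂₂ = 286/3722 ≈ 0.0768404.
Pooled p̂ = (427+286)/(4458+3722) = 713/8180 = 0.0871638.
SE = √(p̂(1−p̂)(1/n₁+1/n₂)) = √(0.0871638·0.9128362·0.000492989) = √(3.92253e-05) = 0.0062630.
z = (0.0957829 − 0.0768404)/0.0062630 = 0.0189425/0.0062630 = 3.0245.
p-value = P(Z > 3.024) ≈ 0.0012.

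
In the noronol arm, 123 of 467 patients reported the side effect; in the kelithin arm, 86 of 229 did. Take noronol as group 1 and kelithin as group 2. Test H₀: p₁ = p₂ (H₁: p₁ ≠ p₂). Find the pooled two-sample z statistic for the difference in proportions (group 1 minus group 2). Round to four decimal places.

p̂₁ = 123/467 = 0.2633833, p̂₂ = 86/229 = 0.3755459.
Pooled p̂ = (123+86)/(467+229) = 209/696 = 0.3002874.
SE = √(0.210115 × 0.00650814) = 0.0369791.
z = (0.2633833 − 0.3755459)/0.0369791 = -0.1121626/0.0369791 = -3.0331.
Two-sided p-value ≈ 2·Φ(−3.033) = 0.0024.

z = -3.0331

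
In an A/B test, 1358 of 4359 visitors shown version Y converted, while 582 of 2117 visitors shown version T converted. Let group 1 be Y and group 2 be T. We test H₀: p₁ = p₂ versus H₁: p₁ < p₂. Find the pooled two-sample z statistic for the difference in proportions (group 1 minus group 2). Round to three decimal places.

z = 3.018

p̂₁ = 1358/4359 = 0.311539, p̂₂ = 582/2117 = 0.274917.
Pooled p̂ = (1358+582)/(4359+2117) = 1940/6476 = 0.299568.
SE = √(p̂(1−p̂)(1/n₁+1/n₂)) = √(0.299568·0.700432·0.000701777) = √(0.000147252) = 0.012135.
z = (0.311539 − 0.274917)/0.012135 = 0.036622/0.012135 = 3.018.
p-value = P(Z < 3.018) ≈ 0.9987.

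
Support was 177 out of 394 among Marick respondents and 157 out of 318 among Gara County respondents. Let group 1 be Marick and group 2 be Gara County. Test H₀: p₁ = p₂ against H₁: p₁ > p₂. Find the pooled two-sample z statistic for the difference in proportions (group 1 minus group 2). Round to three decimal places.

z = -1.182

p̂₁ = 177/394 = 0.44924, p̂₂ = 157/318 = 0.49371.
Pooled p̂ = (177+157)/(394+318) = 334/712 = 0.46910.
SE = √(0.249045 × 0.00568273) = 0.03762.
z = (0.44924 − 0.49371)/0.03762 = -0.04447/0.03762 = -1.182.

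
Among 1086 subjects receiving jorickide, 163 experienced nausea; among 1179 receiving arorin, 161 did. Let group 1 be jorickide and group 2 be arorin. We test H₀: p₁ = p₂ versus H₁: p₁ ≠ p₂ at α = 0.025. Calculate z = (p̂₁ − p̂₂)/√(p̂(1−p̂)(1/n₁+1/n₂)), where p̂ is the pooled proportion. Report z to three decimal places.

p̂₁ = 163/1086 = 0.15009, p̂₂ = 161/1179 = 0.13656.
Pooled p̂ = (163+161)/(1086+1179) = 324/2265 = 0.14305.
SE = √(0.122584 × 0.00176899) = 0.01473.
z = (0.15009 − 0.13656)/0.01473 = 0.01353/0.01473 = 0.919.
Two-sided p-value ≈ 2·Φ(−0.919) = 0.3580. With α = 0.025, fail to reject H₀.

z = 0.919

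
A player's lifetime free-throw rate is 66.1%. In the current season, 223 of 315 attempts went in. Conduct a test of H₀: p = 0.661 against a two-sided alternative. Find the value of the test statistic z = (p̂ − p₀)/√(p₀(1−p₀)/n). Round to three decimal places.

z = 1.760

p̂ = 223/315 = 0.70794.
Under H₀, SE = √(0.661·0.339/315) = √(0.000711362) = 0.02667.
z = (0.70794 − 0.661)/0.02667 = 0.04694/0.02667 = 1.760.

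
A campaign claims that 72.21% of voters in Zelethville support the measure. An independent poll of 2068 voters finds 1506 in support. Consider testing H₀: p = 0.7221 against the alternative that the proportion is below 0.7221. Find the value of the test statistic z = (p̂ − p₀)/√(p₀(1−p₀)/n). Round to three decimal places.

z = 0.623

p̂ = 1506/2068 = 0.72824.
Under H₀, SE = √(0.7221·0.2779/2068) = √(9.70366e-05) = 0.00985.
z = (0.72824 − 0.7221)/0.00985 = 0.00614/0.00985 = 0.623.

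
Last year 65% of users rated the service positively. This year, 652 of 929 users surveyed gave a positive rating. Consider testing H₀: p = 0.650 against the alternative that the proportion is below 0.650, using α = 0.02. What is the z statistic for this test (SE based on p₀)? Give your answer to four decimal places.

z = 3.3121

p̂ = 652/929 = 0.70182992.
Under H₀, SE = √(0.65·0.35/929) = √(0.000244887) = 0.01564886.
z = (0.70182992 − 0.65)/0.01564886 = 0.05182992/0.01564886 = 3.3121.
p-value = P(Z < 3.312) ≈ 0.9995; since p > α = 0.02, fail to reject H₀.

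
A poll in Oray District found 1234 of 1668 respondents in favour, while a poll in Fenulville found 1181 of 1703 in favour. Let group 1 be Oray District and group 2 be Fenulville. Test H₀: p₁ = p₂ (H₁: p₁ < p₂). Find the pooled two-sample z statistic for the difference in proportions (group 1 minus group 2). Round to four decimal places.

z = 2.9835

p̂₁ = 1234/1668 ≈ 0.7398082, p̂₂ = 1181/1703 ≈ 0.6934821.
Pooled p̂ = (1234+1181)/(1668+1703) = 2415/3371 = 0.7164046.
SE = √(0.203169 × 0.00118672) = 0.0155275.
z = (0.7398082 − 0.6934821)/0.0155275 = 0.0463261/0.0155275 = 2.9835.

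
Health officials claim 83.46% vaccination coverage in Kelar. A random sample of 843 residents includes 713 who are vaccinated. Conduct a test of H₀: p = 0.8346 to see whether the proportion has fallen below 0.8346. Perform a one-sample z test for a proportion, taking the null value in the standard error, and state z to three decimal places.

p̂ = 713/843 ≈ 0.84579.
SE = √(p₀(1−p₀)/n) = √(0.13804/843) = 0.01280.
z = (0.84579 − 0.8346)/0.01280 = 0.01119/0.01280 = 0.874.
p-value = P(Z < 0.874) ≈ 0.8090.

z = 0.874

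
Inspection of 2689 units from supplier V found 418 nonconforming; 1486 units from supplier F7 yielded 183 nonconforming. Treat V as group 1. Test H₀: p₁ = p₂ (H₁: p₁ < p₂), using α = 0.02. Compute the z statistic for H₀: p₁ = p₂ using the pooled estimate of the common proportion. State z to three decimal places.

z = 2.846

p̂₁ = 418/2689 ≈ 0.15545, p̂₂ = 183/1486 ≈ 0.12315.
Pooled p̂ = (418+183)/(2689+1486) = 601/4175 = 0.14395.
SE = √(p̂(1−p̂)(1/n₁+1/n₂)) = √(0.14395·0.85605·0.00104483) = √(0.000128755) = 0.01135.
z = (0.15545 − 0.12315)/0.01135 = 0.03230/0.01135 = 2.846.
p-value = P(Z < 2.846) ≈ 0.9978; since p > α = 0.02, fail to reject H₀.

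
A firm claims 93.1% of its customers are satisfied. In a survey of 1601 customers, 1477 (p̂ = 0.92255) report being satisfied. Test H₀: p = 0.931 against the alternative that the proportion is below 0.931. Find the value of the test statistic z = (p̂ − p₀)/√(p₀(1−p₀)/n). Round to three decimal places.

p̂ = 1477/1601 = 0.922548.
Standard error under H₀: √(0.931×0.069/1601) = 0.006334.
z = (0.922548 − 0.931)/0.006334 = -0.008452/0.006334 = -1.334.
p-value = P(Z < -1.334) ≈ 0.0911.

z = -1.334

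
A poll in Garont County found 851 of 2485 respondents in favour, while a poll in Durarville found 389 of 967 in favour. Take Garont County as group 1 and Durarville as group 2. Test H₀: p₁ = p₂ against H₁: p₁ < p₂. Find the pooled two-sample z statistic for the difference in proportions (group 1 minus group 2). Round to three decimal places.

z = -3.290

p̂₁ = 851/2485 = 0.342455, p̂₂ = 389/967 = 0.402275.
Pooled p̂ = (851+389)/(2485+967) = 1240/3452 = 0.359212.
SE = √(0.230179 × 0.00143654) = 0.018184.
z = (0.342455 − 0.402275)/0.018184 = -0.059820/0.018184 = -3.290.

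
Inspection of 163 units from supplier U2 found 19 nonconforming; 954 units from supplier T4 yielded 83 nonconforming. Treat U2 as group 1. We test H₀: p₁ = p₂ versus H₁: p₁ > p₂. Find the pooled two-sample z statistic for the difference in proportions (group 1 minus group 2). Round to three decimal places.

p̂₁ = 19/163 ≈ 0.11656, p̂₂ = 83/954 ≈ 0.08700.
Pooled p̂ = (19+83)/(163+954) = 102/1117 = 0.09132.
SE = √(0.0829774 × 0.00718319) = 0.02441.
z = (0.11656 − 0.08700)/0.02441 = 0.02956/0.02441 = 1.211.

z = 1.211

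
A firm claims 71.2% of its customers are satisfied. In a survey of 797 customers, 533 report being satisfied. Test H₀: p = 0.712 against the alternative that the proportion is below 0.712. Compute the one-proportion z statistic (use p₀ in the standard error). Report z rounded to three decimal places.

z = -2.696

p̂ = 533/797 ≈ 0.66876.
SE = √(p₀(1−p₀)/n) = √(0.20506/797) = 0.01604.
z = (0.66876 − 0.712)/0.01604 = -0.04324/0.01604 = -2.696.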